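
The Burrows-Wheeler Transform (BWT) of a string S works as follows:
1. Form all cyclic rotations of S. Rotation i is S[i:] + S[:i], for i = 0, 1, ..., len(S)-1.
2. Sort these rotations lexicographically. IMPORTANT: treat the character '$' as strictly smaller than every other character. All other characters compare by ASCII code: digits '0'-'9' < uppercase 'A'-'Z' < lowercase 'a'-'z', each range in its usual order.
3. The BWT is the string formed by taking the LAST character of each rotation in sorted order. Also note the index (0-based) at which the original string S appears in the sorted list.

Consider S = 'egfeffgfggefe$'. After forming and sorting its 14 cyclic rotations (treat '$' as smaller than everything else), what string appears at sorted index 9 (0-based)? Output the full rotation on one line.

All 14 rotations (rotation i = S[i:]+S[:i]):
  rot[0] = egfeffgfggefe$
  rot[1] = gfeffgfggefe$e
  rot[2] = feffgfggefe$eg
  rot[3] = effgfggefe$egf
  rot[4] = ffgfggefe$egfe
  rot[5] = fgfggefe$egfef
  rot[6] = gfggefe$egfeff
  rot[7] = fggefe$egfeffg
  rot[8] = ggefe$egfeffgf
  rot[9] = gefe$egfeffgfg
  rot[10] = efe$egfeffgfgg
  rot[11] = fe$egfeffgfgge
  rot[12] = e$egfeffgfggef
  rot[13] = $egfeffgfggefe
Sorted (with $ < everything):
  sorted[0] = $egfeffgfggefe
  sorted[1] = e$egfeffgfggef
  sorted[2] = efe$egfeffgfgg
  sorted[3] = effgfggefe$egf
  sorted[4] = egfeffgfggefe$
  sorted[5] = fe$egfeffgfgge
  sorted[6] = feffgfggefe$eg
  sorted[7] = ffgfggefe$egfe
  sorted[8] = fgfggefe$egfef
  sorted[9] = fggefe$egfeffg
  sorted[10] = gefe$egfeffgfg
  sorted[11] = gfeffgfggefe$e
  sorted[12] = gfggefe$egfeff
  sorted[13] = ggefe$egfeffgf
sorted[9] = fggefe$egfeffg

Answer: fggefe$egfeffg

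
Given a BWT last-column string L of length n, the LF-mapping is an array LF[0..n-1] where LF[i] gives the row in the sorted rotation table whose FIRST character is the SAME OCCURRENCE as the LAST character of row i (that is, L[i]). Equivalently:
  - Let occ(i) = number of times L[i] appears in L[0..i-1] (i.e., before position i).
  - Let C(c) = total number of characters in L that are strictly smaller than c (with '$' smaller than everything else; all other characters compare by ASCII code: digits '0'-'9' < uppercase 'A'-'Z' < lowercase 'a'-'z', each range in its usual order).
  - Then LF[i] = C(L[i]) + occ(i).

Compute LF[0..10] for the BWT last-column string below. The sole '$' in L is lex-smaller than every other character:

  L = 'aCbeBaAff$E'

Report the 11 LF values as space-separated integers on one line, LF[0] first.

Char counts: '$':1, 'A':1, 'B':1, 'C':1, 'E':1, 'a':2, 'b':1, 'e':1, 'f':2
C (first-col start): C('$')=0, C('A')=1, C('B')=2, C('C')=3, C('E')=4, C('a')=5, C('b')=7, C('e')=8, C('f')=9
L[0]='a': occ=0, LF[0]=C('a')+0=5+0=5
L[1]='C': occ=0, LF[1]=C('C')+0=3+0=3
L[2]='b': occ=0, LF[2]=C('b')+0=7+0=7
L[3]='e': occ=0, LF[3]=C('e')+0=8+0=8
L[4]='B': occ=0, LF[4]=C('B')+0=2+0=2
L[5]='a': occ=1, LF[5]=C('a')+1=5+1=6
L[6]='A': occ=0, LF[6]=C('A')+0=1+0=1
L[7]='f': occ=0, LF[7]=C('f')+0=9+0=9
L[8]='f': occ=1, LF[8]=C('f')+1=9+1=10
L[9]='$': occ=0, LF[9]=C('$')+0=0+0=0
L[10]='E': occ=0, LF[10]=C('E')+0=4+0=4

Answer: 5 3 7 8 2 6 1 9 10 0 4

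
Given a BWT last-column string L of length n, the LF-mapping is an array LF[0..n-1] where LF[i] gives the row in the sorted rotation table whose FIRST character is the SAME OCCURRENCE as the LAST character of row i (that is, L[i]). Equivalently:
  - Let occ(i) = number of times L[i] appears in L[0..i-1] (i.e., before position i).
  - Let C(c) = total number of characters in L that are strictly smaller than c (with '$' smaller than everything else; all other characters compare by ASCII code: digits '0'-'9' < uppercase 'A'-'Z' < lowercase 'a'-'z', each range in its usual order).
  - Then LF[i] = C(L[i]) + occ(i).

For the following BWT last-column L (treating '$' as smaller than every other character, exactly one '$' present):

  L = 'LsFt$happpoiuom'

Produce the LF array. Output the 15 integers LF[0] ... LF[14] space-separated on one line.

Char counts: '$':1, 'F':1, 'L':1, 'a':1, 'h':1, 'i':1, 'm':1, 'o':2, 'p':3, 's':1, 't':1, 'u':1
C (first-col start): C('$')=0, C('F')=1, C('L')=2, C('a')=3, C('h')=4, C('i')=5, C('m')=6, C('o')=7, C('p')=9, C('s')=12, C('t')=13, C('u')=14
L[0]='L': occ=0, LF[0]=C('L')+0=2+0=2
L[1]='s': occ=0, LF[1]=C('s')+0=12+0=12
L[2]='F': occ=0, LF[2]=C('F')+0=1+0=1
L[3]='t': occ=0, LF[3]=C('t')+0=13+0=13
L[4]='$': occ=0, LF[4]=C('$')+0=0+0=0
L[5]='h': occ=0, LF[5]=C('h')+0=4+0=4
L[6]='a': occ=0, LF[6]=C('a')+0=3+0=3
L[7]='p': occ=0, LF[7]=C('p')+0=9+0=9
L[8]='p': occ=1, LF[8]=C('p')+1=9+1=10
L[9]='p': occ=2, LF[9]=C('p')+2=9+2=11
L[10]='o': occ=0, LF[10]=C('o')+0=7+0=7
L[11]='i': occ=0, LF[11]=C('i')+0=5+0=5
L[12]='u': occ=0, LF[12]=C('u')+0=14+0=14
L[13]='o': occ=1, LF[13]=C('o')+1=7+1=8
L[14]='m': occ=0, LF[14]=C('m')+0=6+0=6

Answer: 2 12 1 13 0 4 3 9 10 11 7 5 14 8 6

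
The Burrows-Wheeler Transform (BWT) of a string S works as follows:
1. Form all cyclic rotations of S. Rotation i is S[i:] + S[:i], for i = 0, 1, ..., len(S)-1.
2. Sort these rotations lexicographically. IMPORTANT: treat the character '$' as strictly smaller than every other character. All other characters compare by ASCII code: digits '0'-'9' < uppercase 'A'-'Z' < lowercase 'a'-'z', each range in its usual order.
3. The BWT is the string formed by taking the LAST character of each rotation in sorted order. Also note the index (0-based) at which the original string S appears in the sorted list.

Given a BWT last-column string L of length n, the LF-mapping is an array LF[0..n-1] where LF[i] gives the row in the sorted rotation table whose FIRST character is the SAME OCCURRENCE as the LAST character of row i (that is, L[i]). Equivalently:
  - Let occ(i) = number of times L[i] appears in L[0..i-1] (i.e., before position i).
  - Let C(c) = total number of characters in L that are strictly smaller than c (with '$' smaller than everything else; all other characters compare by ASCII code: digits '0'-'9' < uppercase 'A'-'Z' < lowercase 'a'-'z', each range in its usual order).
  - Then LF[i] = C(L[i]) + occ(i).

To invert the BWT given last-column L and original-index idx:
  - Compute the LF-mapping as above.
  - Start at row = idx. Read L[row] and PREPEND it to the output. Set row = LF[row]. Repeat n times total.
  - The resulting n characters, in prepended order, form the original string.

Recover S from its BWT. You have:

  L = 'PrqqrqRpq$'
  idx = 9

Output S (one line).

Answer: rqRqqpqrP$

Derivation:
LF mapping: 1 8 4 5 9 6 2 3 7 0
Walk LF starting at row 9, prepending L[row]:
  step 1: row=9, L[9]='$', prepend. Next row=LF[9]=0
  step 2: row=0, L[0]='P', prepend. Next row=LF[0]=1
  step 3: row=1, L[1]='r', prepend. Next row=LF[1]=8
  step 4: row=8, L[8]='q', prepend. Next row=LF[8]=7
  step 5: row=7, L[7]='p', prepend. Next row=LF[7]=3
  step 6: row=3, L[3]='q', prepend. Next row=LF[3]=5
  step 7: row=5, L[5]='q', prepend. Next row=LF[5]=6
  step 8: row=6, L[6]='R', prepend. Next row=LF[6]=2
  step 9: row=2, L[2]='q', prepend. Next row=LF[2]=4
  step 10: row=4, L[4]='r', prepend. Next row=LF[4]=9
Reversed output: rqRqqpqrP$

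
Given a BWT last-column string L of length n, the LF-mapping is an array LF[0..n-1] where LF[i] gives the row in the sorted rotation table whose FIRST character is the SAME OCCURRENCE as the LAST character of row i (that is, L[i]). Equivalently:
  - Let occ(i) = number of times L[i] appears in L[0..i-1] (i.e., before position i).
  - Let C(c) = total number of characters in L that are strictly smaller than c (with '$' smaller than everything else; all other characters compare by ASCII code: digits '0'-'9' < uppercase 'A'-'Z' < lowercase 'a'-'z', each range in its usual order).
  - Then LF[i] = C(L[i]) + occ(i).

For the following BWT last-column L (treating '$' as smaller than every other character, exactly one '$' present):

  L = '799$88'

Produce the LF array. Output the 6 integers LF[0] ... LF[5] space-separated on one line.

Answer: 1 4 5 0 2 3

Derivation:
Char counts: '$':1, '7':1, '8':2, '9':2
C (first-col start): C('$')=0, C('7')=1, C('8')=2, C('9')=4
L[0]='7': occ=0, LF[0]=C('7')+0=1+0=1
L[1]='9': occ=0, LF[1]=C('9')+0=4+0=4
L[2]='9': occ=1, LF[2]=C('9')+1=4+1=5
L[3]='$': occ=0, LF[3]=C('$')+0=0+0=0
L[4]='8': occ=0, LF[4]=C('8')+0=2+0=2
L[5]='8': occ=1, LF[5]=C('8')+1=2+1=3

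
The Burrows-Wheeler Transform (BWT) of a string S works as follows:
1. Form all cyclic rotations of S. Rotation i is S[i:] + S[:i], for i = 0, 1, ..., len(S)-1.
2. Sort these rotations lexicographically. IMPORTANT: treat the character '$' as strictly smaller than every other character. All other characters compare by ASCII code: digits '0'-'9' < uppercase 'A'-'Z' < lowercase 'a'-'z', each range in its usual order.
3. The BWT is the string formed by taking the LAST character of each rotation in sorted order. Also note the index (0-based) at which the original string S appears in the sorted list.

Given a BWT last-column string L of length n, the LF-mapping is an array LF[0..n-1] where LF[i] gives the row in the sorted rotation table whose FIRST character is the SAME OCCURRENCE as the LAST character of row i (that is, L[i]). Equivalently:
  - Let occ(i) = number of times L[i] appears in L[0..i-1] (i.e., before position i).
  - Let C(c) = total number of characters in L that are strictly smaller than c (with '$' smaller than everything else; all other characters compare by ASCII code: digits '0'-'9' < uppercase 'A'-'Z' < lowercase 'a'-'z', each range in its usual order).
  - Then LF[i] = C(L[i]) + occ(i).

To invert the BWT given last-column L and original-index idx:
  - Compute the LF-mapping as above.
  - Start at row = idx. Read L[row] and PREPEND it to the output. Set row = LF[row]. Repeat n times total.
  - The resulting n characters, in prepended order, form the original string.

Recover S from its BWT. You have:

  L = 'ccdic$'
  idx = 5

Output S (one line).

LF mapping: 1 2 4 5 3 0
Walk LF starting at row 5, prepending L[row]:
  step 1: row=5, L[5]='$', prepend. Next row=LF[5]=0
  step 2: row=0, L[0]='c', prepend. Next row=LF[0]=1
  step 3: row=1, L[1]='c', prepend. Next row=LF[1]=2
  step 4: row=2, L[2]='d', prepend. Next row=LF[2]=4
  step 5: row=4, L[4]='c', prepend. Next row=LF[4]=3
  step 6: row=3, L[3]='i', prepend. Next row=LF[3]=5
Reversed output: icdcc$

Answer: icdcc$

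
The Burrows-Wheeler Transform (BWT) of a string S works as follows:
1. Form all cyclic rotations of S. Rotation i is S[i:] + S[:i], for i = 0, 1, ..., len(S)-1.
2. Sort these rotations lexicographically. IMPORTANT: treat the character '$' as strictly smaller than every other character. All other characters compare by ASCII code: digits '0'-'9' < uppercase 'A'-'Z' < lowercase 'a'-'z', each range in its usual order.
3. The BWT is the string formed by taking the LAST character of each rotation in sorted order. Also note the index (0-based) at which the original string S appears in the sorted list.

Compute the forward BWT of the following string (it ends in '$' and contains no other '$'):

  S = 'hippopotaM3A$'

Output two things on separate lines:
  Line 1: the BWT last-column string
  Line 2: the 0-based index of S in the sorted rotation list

All 13 rotations (rotation i = S[i:]+S[:i]):
  rot[0] = hippopotaM3A$
  rot[1] = ippopotaM3A$h
  rot[2] = ppopotaM3A$hi
  rot[3] = popotaM3A$hip
  rot[4] = opotaM3A$hipp
  rot[5] = potaM3A$hippo
  rot[6] = otaM3A$hippop
  rot[7] = taM3A$hippopo
  rot[8] = aM3A$hippopot
  rot[9] = M3A$hippopota
  rot[10] = 3A$hippopotaM
  rot[11] = A$hippopotaM3
  rot[12] = $hippopotaM3A
Sorted (with $ < everything):
  sorted[0] = $hippopotaM3A  (last char: 'A')
  sorted[1] = 3A$hippopotaM  (last char: 'M')
  sorted[2] = A$hippopotaM3  (last char: '3')
  sorted[3] = M3A$hippopota  (last char: 'a')
  sorted[4] = aM3A$hippopot  (last char: 't')
  sorted[5] = hippopotaM3A$  (last char: '$')
  sorted[6] = ippopotaM3A$h  (last char: 'h')
  sorted[7] = opotaM3A$hipp  (last char: 'p')
  sorted[8] = otaM3A$hippop  (last char: 'p')
  sorted[9] = popotaM3A$hip  (last char: 'p')
  sorted[10] = potaM3A$hippo  (last char: 'o')
  sorted[11] = ppopotaM3A$hi  (last char: 'i')
  sorted[12] = taM3A$hippopo  (last char: 'o')
Last column: AM3at$hpppoio
Original string S is at sorted index 5

Answer: AM3at$hpppoio
5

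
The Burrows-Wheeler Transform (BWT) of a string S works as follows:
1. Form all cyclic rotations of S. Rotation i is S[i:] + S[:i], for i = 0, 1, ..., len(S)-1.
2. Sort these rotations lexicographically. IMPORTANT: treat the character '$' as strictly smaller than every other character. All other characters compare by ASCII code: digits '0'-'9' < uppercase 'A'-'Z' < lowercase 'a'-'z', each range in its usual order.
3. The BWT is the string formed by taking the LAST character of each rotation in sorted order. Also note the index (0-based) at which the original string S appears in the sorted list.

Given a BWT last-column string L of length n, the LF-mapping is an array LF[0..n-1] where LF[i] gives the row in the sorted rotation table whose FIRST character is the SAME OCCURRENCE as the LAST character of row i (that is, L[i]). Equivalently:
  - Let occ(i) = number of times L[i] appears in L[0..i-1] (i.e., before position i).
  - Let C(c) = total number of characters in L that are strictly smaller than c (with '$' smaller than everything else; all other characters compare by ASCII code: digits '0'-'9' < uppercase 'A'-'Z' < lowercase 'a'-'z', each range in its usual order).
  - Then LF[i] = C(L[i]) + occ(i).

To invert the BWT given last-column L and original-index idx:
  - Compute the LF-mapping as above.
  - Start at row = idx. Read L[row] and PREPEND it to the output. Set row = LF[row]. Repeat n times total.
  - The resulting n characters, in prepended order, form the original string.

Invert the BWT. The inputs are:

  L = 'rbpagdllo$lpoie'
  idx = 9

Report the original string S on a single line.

Answer: lollipopbadger$

Derivation:
LF mapping: 14 2 12 1 5 3 7 8 10 0 9 13 11 6 4
Walk LF starting at row 9, prepending L[row]:
  step 1: row=9, L[9]='$', prepend. Next row=LF[9]=0
  step 2: row=0, L[0]='r', prepend. Next row=LF[0]=14
  step 3: row=14, L[14]='e', prepend. Next row=LF[14]=4
  step 4: row=4, L[4]='g', prepend. Next row=LF[4]=5
  step 5: row=5, L[5]='d', prepend. Next row=LF[5]=3
  step 6: row=3, L[3]='a', prepend. Next row=LF[3]=1
  step 7: row=1, L[1]='b', prepend. Next row=LF[1]=2
  step 8: row=2, L[2]='p', prepend. Next row=LF[2]=12
  step 9: row=12, L[12]='o', prepend. Next row=LF[12]=11
  step 10: row=11, L[11]='p', prepend. Next row=LF[11]=13
  step 11: row=13, L[13]='i', prepend. Next row=LF[13]=6
  step 12: row=6, L[6]='l', prepend. Next row=LF[6]=7
  step 13: row=7, L[7]='l', prepend. Next row=LF[7]=8
  step 14: row=8, L[8]='o', prepend. Next row=LF[8]=10
  step 15: row=10, L[10]='l', prepend. Next row=LF[10]=9
Reversed output: lollipopbadger$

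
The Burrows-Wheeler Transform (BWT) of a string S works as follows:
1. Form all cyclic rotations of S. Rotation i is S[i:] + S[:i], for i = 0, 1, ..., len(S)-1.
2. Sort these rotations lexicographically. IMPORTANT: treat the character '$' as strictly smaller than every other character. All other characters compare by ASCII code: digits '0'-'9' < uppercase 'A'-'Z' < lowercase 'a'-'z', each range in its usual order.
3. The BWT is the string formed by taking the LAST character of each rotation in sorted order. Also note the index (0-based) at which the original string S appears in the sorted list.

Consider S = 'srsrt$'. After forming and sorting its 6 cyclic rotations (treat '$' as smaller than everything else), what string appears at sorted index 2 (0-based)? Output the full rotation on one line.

All 6 rotations (rotation i = S[i:]+S[:i]):
  rot[0] = srsrt$
  rot[1] = rsrt$s
  rot[2] = srt$sr
  rot[3] = rt$srs
  rot[4] = t$srsr
  rot[5] = $srsrt
Sorted (with $ < everything):
  sorted[0] = $srsrt
  sorted[1] = rsrt$s
  sorted[2] = rt$srs
  sorted[3] = srsrt$
  sorted[4] = srt$sr
  sorted[5] = t$srsr
sorted[2] = rt$srs

Answer: rt$srs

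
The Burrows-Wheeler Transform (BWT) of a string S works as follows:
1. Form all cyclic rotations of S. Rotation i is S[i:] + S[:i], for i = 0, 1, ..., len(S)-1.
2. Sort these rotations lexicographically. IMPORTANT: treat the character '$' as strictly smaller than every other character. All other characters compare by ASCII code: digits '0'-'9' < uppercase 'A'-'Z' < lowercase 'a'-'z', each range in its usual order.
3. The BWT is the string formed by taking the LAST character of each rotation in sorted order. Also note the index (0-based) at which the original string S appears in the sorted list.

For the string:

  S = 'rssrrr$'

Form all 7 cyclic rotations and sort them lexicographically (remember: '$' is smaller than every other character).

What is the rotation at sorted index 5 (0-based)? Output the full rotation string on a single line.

All 7 rotations (rotation i = S[i:]+S[:i]):
  rot[0] = rssrrr$
  rot[1] = ssrrr$r
  rot[2] = srrr$rs
  rot[3] = rrr$rss
  rot[4] = rr$rssr
  rot[5] = r$rssrr
  rot[6] = $rssrrr
Sorted (with $ < everything):
  sorted[0] = $rssrrr
  sorted[1] = r$rssrr
  sorted[2] = rr$rssr
  sorted[3] = rrr$rss
  sorted[4] = rssrrr$
  sorted[5] = srrr$rs
  sorted[6] = ssrrr$r
sorted[5] = srrr$rs

Answer: srrr$rs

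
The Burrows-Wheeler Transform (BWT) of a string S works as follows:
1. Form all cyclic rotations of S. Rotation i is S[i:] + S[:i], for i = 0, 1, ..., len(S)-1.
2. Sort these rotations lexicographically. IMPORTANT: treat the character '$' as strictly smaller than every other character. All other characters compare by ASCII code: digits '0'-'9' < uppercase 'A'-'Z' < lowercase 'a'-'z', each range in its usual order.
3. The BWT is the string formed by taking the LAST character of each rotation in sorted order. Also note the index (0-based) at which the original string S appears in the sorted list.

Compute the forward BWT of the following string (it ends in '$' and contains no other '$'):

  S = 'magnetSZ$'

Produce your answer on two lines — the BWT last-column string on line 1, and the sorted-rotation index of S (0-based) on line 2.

Answer: ZtSmna$ge
6

Derivation:
All 9 rotations (rotation i = S[i:]+S[:i]):
  rot[0] = magnetSZ$
  rot[1] = agnetSZ$m
  rot[2] = gnetSZ$ma
  rot[3] = netSZ$mag
  rot[4] = etSZ$magn
  rot[5] = tSZ$magne
  rot[6] = SZ$magnet
  rot[7] = Z$magnetS
  rot[8] = $magnetSZ
Sorted (with $ < everything):
  sorted[0] = $magnetSZ  (last char: 'Z')
  sorted[1] = SZ$magnet  (last char: 't')
  sorted[2] = Z$magnetS  (last char: 'S')
  sorted[3] = agnetSZ$m  (last char: 'm')
  sorted[4] = etSZ$magn  (last char: 'n')
  sorted[5] = gnetSZ$ma  (last char: 'a')
  sorted[6] = magnetSZ$  (last char: '$')
  sorted[7] = netSZ$mag  (last char: 'g')
  sorted[8] = tSZ$magne  (last char: 'e')
Last column: ZtSmna$ge
Original string S is at sorted index 6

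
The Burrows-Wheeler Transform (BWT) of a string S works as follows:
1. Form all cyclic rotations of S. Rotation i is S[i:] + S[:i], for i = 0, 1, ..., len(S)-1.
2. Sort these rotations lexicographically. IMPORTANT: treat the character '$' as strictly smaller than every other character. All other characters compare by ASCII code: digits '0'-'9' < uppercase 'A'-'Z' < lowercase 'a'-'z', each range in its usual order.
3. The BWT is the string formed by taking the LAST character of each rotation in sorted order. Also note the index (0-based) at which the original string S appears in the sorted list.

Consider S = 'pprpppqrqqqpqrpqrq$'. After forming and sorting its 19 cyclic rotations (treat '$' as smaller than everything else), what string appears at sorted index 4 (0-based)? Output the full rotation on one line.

All 19 rotations (rotation i = S[i:]+S[:i]):
  rot[0] = pprpppqrqqqpqrpqrq$
  rot[1] = prpppqrqqqpqrpqrq$p
  rot[2] = rpppqrqqqpqrpqrq$pp
  rot[3] = pppqrqqqpqrpqrq$ppr
  rot[4] = ppqrqqqpqrpqrq$pprp
  rot[5] = pqrqqqpqrpqrq$pprpp
  rot[6] = qrqqqpqrpqrq$pprppp
  rot[7] = rqqqpqrpqrq$pprpppq
  rot[8] = qqqpqrpqrq$pprpppqr
  rot[9] = qqpqrpqrq$pprpppqrq
  rot[10] = qpqrpqrq$pprpppqrqq
  rot[11] = pqrpqrq$pprpppqrqqq
  rot[12] = qrpqrq$pprpppqrqqqp
  rot[13] = rpqrq$pprpppqrqqqpq
  rot[14] = pqrq$pprpppqrqqqpqr
  rot[15] = qrq$pprpppqrqqqpqrp
  rot[16] = rq$pprpppqrqqqpqrpq
  rot[17] = q$pprpppqrqqqpqrpqr
  rot[18] = $pprpppqrqqqpqrpqrq
Sorted (with $ < everything):
  sorted[0] = $pprpppqrqqqpqrpqrq
  sorted[1] = pppqrqqqpqrpqrq$ppr
  sorted[2] = ppqrqqqpqrpqrq$pprp
  sorted[3] = pprpppqrqqqpqrpqrq$
  sorted[4] = pqrpqrq$pprpppqrqqq
  sorted[5] = pqrq$pprpppqrqqqpqr
  sorted[6] = pqrqqqpqrpqrq$pprpp
  sorted[7] = prpppqrqqqpqrpqrq$p
  sorted[8] = q$pprpppqrqqqpqrpqr
  sorted[9] = qpqrpqrq$pprpppqrqq
  sorted[10] = qqpqrpqrq$pprpppqrq
  sorted[11] = qqqpqrpqrq$pprpppqr
  sorted[12] = qrpqrq$pprpppqrqqqp
  sorted[13] = qrq$pprpppqrqqqpqrp
  sorted[14] = qrqqqpqrpqrq$pprppp
  sorted[15] = rpppqrqqqpqrpqrq$pp
  sorted[16] = rpqrq$pprpppqrqqqpq
  sorted[17] = rq$pprpppqrqqqpqrpq
  sorted[18] = rqqqpqrpqrq$pprpppq
sorted[4] = pqrpqrq$pprpppqrqqq

Answer: pqrpqrq$pprpppqrqqq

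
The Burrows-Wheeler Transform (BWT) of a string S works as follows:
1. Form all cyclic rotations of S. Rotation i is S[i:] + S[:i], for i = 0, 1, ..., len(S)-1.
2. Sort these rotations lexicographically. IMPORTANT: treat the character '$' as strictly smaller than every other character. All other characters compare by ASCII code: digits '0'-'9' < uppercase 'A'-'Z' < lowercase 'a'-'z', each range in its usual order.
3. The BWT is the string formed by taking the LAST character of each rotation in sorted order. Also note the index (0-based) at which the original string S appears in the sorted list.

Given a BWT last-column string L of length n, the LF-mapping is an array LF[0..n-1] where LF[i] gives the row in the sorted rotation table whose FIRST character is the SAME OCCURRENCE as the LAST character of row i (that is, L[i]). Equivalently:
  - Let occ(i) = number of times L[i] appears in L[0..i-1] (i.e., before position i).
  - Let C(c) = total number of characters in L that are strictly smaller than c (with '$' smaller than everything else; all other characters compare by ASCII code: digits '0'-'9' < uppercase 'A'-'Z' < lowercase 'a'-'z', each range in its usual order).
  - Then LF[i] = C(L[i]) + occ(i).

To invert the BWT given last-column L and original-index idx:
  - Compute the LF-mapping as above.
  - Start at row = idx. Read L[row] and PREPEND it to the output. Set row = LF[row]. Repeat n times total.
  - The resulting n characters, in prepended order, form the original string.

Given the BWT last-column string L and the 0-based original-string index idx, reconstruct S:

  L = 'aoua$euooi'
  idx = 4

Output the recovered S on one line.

LF mapping: 1 5 8 2 0 3 9 6 7 4
Walk LF starting at row 4, prepending L[row]:
  step 1: row=4, L[4]='$', prepend. Next row=LF[4]=0
  step 2: row=0, L[0]='a', prepend. Next row=LF[0]=1
  step 3: row=1, L[1]='o', prepend. Next row=LF[1]=5
  step 4: row=5, L[5]='e', prepend. Next row=LF[5]=3
  step 5: row=3, L[3]='a', prepend. Next row=LF[3]=2
  step 6: row=2, L[2]='u', prepend. Next row=LF[2]=8
  step 7: row=8, L[8]='o', prepend. Next row=LF[8]=7
  step 8: row=7, L[7]='o', prepend. Next row=LF[7]=6
  step 9: row=6, L[6]='u', prepend. Next row=LF[6]=9
  step 10: row=9, L[9]='i', prepend. Next row=LF[9]=4
Reversed output: iuoouaeoa$

Answer: iuoouaeoa$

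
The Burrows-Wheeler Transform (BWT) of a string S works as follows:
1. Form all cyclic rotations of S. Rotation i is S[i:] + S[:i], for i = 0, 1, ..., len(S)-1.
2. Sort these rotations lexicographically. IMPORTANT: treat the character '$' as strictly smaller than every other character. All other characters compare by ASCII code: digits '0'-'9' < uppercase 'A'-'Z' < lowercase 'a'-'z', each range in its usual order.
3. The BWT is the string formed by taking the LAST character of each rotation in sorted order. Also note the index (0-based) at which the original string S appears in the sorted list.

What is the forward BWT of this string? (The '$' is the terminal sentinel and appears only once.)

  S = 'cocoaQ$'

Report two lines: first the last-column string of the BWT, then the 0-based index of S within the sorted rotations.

Answer: Qaoo$cc
4

Derivation:
All 7 rotations (rotation i = S[i:]+S[:i]):
  rot[0] = cocoaQ$
  rot[1] = ocoaQ$c
  rot[2] = coaQ$co
  rot[3] = oaQ$coc
  rot[4] = aQ$coco
  rot[5] = Q$cocoa
  rot[6] = $cocoaQ
Sorted (with $ < everything):
  sorted[0] = $cocoaQ  (last char: 'Q')
  sorted[1] = Q$cocoa  (last char: 'a')
  sorted[2] = aQ$coco  (last char: 'o')
  sorted[3] = coaQ$co  (last char: 'o')
  sorted[4] = cocoaQ$  (last char: '$')
  sorted[5] = oaQ$coc  (last char: 'c')
  sorted[6] = ocoaQ$c  (last char: 'c')
Last column: Qaoo$cc
Original string S is at sorted index 4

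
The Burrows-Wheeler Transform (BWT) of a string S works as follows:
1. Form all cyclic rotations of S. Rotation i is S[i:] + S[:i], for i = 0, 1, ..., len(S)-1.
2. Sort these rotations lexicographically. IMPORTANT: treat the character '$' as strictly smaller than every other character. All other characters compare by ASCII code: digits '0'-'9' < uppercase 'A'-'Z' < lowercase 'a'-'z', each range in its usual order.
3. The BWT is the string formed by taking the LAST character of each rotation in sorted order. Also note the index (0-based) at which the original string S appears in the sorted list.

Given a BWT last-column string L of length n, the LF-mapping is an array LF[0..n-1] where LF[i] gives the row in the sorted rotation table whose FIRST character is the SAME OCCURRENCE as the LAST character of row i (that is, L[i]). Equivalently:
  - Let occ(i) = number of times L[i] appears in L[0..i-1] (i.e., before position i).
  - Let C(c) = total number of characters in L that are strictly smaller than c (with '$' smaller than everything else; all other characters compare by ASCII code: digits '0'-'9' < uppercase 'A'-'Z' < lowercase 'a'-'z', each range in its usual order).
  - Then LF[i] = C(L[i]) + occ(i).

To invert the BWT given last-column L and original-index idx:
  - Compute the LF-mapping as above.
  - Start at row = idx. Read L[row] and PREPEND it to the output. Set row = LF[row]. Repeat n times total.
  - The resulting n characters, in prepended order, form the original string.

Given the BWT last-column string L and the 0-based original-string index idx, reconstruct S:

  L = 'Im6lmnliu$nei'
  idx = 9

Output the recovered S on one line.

Answer: millennium6I$

Derivation:
LF mapping: 2 8 1 6 9 10 7 4 12 0 11 3 5
Walk LF starting at row 9, prepending L[row]:
  step 1: row=9, L[9]='$', prepend. Next row=LF[9]=0
  step 2: row=0, L[0]='I', prepend. Next row=LF[0]=2
  step 3: row=2, L[2]='6', prepend. Next row=LF[2]=1
  step 4: row=1, L[1]='m', prepend. Next row=LF[1]=8
  step 5: row=8, L[8]='u', prepend. Next row=LF[8]=12
  step 6: row=12, L[12]='i', prepend. Next row=LF[12]=5
  step 7: row=5, L[5]='n', prepend. Next row=LF[5]=10
  step 8: row=10, L[10]='n', prepend. Next row=LF[10]=11
  step 9: row=11, L[11]='e', prepend. Next row=LF[11]=3
  step 10: row=3, L[3]='l', prepend. Next row=LF[3]=6
  step 11: row=6, L[6]='l', prepend. Next row=LF[6]=7
  step 12: row=7, L[7]='i', prepend. Next row=LF[7]=4
  step 13: row=4, L[4]='m', prepend. Next row=LF[4]=9
Reversed output: millennium6I$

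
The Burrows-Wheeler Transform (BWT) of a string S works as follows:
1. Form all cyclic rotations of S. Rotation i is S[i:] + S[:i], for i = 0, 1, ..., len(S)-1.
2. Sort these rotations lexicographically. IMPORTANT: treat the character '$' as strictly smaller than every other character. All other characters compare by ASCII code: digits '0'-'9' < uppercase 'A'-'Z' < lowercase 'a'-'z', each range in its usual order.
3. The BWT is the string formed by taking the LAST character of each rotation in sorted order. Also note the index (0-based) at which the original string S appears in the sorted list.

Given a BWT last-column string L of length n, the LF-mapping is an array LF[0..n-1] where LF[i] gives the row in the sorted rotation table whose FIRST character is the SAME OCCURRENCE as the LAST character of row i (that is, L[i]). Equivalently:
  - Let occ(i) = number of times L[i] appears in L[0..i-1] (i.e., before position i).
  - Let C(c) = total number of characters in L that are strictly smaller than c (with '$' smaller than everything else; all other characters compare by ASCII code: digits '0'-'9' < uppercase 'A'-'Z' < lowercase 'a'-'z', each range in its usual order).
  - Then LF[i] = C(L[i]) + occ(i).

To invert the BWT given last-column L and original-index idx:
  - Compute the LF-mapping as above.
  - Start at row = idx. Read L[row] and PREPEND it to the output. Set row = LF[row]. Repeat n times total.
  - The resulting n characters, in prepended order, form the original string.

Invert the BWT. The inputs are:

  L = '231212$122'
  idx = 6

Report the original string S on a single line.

LF mapping: 4 9 1 5 2 6 0 3 7 8
Walk LF starting at row 6, prepending L[row]:
  step 1: row=6, L[6]='$', prepend. Next row=LF[6]=0
  step 2: row=0, L[0]='2', prepend. Next row=LF[0]=4
  step 3: row=4, L[4]='1', prepend. Next row=LF[4]=2
  step 4: row=2, L[2]='1', prepend. Next row=LF[2]=1
  step 5: row=1, L[1]='3', prepend. Next row=LF[1]=9
  step 6: row=9, L[9]='2', prepend. Next row=LF[9]=8
  step 7: row=8, L[8]='2', prepend. Next row=LF[8]=7
  step 8: row=7, L[7]='1', prepend. Next row=LF[7]=3
  step 9: row=3, L[3]='2', prepend. Next row=LF[3]=5
  step 10: row=5, L[5]='2', prepend. Next row=LF[5]=6
Reversed output: 221223112$

Answer: 221223112$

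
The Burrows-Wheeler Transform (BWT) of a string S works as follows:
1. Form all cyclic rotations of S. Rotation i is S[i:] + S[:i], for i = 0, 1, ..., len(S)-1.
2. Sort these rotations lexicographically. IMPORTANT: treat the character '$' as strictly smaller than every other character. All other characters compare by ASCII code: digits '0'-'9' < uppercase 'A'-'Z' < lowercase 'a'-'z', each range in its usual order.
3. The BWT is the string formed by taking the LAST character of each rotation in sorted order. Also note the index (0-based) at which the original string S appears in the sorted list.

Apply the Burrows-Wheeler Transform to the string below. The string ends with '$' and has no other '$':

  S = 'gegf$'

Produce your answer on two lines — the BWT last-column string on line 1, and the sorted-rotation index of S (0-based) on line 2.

Answer: fgg$e
3

Derivation:
All 5 rotations (rotation i = S[i:]+S[:i]):
  rot[0] = gegf$
  rot[1] = egf$g
  rot[2] = gf$ge
  rot[3] = f$geg
  rot[4] = $gegf
Sorted (with $ < everything):
  sorted[0] = $gegf  (last char: 'f')
  sorted[1] = egf$g  (last char: 'g')
  sorted[2] = f$geg  (last char: 'g')
  sorted[3] = gegf$  (last char: '$')
  sorted[4] = gf$ge  (last char: 'e')
Last column: fgg$e
Original string S is at sorted index 3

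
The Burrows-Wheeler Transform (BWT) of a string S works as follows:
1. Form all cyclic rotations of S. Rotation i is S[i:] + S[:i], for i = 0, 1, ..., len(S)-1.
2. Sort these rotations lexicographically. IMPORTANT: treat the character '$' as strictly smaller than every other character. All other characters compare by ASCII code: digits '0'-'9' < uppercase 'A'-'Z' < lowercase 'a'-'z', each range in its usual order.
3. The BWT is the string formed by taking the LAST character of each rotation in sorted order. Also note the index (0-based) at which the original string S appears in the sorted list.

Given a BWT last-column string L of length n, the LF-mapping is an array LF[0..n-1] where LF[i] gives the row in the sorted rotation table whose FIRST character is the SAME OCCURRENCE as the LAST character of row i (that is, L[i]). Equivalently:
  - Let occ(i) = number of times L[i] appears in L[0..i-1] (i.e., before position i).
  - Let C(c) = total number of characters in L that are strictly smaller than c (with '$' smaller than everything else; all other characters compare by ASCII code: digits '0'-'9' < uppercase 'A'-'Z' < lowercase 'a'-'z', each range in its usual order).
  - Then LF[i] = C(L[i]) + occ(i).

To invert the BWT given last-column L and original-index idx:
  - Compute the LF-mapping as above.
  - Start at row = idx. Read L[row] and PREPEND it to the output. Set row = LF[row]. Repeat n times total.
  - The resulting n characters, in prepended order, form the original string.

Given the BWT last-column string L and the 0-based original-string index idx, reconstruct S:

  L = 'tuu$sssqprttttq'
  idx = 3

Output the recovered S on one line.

LF mapping: 8 13 14 0 5 6 7 2 1 4 9 10 11 12 3
Walk LF starting at row 3, prepending L[row]:
  step 1: row=3, L[3]='$', prepend. Next row=LF[3]=0
  step 2: row=0, L[0]='t', prepend. Next row=LF[0]=8
  step 3: row=8, L[8]='p', prepend. Next row=LF[8]=1
  step 4: row=1, L[1]='u', prepend. Next row=LF[1]=13
  step 5: row=13, L[13]='t', prepend. Next row=LF[13]=12
  step 6: row=12, L[12]='t', prepend. Next row=LF[12]=11
  step 7: row=11, L[11]='t', prepend. Next row=LF[11]=10
  step 8: row=10, L[10]='t', prepend. Next row=LF[10]=9
  step 9: row=9, L[9]='r', prepend. Next row=LF[9]=4
  step 10: row=4, L[4]='s', prepend. Next row=LF[4]=5
  step 11: row=5, L[5]='s', prepend. Next row=LF[5]=6
  step 12: row=6, L[6]='s', prepend. Next row=LF[6]=7
  step 13: row=7, L[7]='q', prepend. Next row=LF[7]=2
  step 14: row=2, L[2]='u', prepend. Next row=LF[2]=14
  step 15: row=14, L[14]='q', prepend. Next row=LF[14]=3
Reversed output: quqsssrttttupt$

Answer: quqsssrttttupt$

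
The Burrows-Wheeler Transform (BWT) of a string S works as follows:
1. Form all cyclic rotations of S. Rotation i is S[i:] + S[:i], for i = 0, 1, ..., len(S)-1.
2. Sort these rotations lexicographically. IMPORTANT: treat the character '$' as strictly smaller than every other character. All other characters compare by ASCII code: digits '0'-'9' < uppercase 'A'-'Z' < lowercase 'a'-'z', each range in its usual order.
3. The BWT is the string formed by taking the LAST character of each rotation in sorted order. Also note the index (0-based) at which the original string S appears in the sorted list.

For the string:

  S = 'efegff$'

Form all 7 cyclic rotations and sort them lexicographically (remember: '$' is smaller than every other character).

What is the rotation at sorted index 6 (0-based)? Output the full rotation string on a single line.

All 7 rotations (rotation i = S[i:]+S[:i]):
  rot[0] = efegff$
  rot[1] = fegff$e
  rot[2] = egff$ef
  rot[3] = gff$efe
  rot[4] = ff$efeg
  rot[5] = f$efegf
  rot[6] = $efegff
Sorted (with $ < everything):
  sorted[0] = $efegff
  sorted[1] = efegff$
  sorted[2] = egff$ef
  sorted[3] = f$efegf
  sorted[4] = fegff$e
  sorted[5] = ff$efeg
  sorted[6] = gff$efe
sorted[6] = gff$efe

Answer: gff$efe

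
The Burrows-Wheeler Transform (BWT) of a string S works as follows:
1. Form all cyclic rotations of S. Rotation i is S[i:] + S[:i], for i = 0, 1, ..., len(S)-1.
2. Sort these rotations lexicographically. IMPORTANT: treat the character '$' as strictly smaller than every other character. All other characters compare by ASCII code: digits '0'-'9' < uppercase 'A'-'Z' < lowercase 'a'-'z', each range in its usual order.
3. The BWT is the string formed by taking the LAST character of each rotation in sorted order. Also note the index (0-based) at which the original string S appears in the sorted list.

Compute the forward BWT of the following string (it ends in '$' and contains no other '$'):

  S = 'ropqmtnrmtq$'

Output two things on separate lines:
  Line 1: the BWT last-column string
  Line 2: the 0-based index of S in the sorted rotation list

Answer: qqrtrotpn$mm
9

Derivation:
All 12 rotations (rotation i = S[i:]+S[:i]):
  rot[0] = ropqmtnrmtq$
  rot[1] = opqmtnrmtq$r
  rot[2] = pqmtnrmtq$ro
  rot[3] = qmtnrmtq$rop
  rot[4] = mtnrmtq$ropq
  rot[5] = tnrmtq$ropqm
  rot[6] = nrmtq$ropqmt
  rot[7] = rmtq$ropqmtn
  rot[8] = mtq$ropqmtnr
  rot[9] = tq$ropqmtnrm
  rot[10] = q$ropqmtnrmt
  rot[11] = $ropqmtnrmtq
Sorted (with $ < everything):
  sorted[0] = $ropqmtnrmtq  (last char: 'q')
  sorted[1] = mtnrmtq$ropq  (last char: 'q')
  sorted[2] = mtq$ropqmtnr  (last char: 'r')
  sorted[3] = nrmtq$ropqmt  (last char: 't')
  sorted[4] = opqmtnrmtq$r  (last char: 'r')
  sorted[5] = pqmtnrmtq$ro  (last char: 'o')
  sorted[6] = q$ropqmtnrmt  (last char: 't')
  sorted[7] = qmtnrmtq$rop  (last char: 'p')
  sorted[8] = rmtq$ropqmtn  (last char: 'n')
  sorted[9] = ropqmtnrmtq$  (last char: '$')
  sorted[10] = tnrmtq$ropqm  (last char: 'm')
  sorted[11] = tq$ropqmtnrm  (last char: 'm')
Last column: qqrtrotpn$mm
Original string S is at sorted index 9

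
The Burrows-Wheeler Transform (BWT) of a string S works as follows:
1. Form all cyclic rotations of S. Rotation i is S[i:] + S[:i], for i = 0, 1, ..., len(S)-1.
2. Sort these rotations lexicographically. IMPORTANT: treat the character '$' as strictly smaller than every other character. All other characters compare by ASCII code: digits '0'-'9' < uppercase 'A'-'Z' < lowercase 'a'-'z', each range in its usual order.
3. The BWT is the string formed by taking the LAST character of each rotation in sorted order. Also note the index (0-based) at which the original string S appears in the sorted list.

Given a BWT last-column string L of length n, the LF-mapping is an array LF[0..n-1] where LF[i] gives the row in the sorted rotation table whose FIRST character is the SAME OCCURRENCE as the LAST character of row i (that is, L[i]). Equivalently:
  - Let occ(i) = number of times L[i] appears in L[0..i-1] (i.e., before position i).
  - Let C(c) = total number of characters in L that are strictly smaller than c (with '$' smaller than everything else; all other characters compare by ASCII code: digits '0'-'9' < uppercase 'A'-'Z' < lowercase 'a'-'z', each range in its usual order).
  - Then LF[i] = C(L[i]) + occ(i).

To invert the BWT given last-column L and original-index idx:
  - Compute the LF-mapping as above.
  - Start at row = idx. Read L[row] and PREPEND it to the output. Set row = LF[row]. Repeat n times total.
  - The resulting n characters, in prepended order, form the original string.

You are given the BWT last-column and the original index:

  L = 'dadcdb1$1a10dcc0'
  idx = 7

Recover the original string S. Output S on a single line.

LF mapping: 12 6 13 9 14 8 3 0 4 7 5 1 15 10 11 2
Walk LF starting at row 7, prepending L[row]:
  step 1: row=7, L[7]='$', prepend. Next row=LF[7]=0
  step 2: row=0, L[0]='d', prepend. Next row=LF[0]=12
  step 3: row=12, L[12]='d', prepend. Next row=LF[12]=15
  step 4: row=15, L[15]='0', prepend. Next row=LF[15]=2
  step 5: row=2, L[2]='d', prepend. Next row=LF[2]=13
  step 6: row=13, L[13]='c', prepend. Next row=LF[13]=10
  step 7: row=10, L[10]='1', prepend. Next row=LF[10]=5
  step 8: row=5, L[5]='b', prepend. Next row=LF[5]=8
  step 9: row=8, L[8]='1', prepend. Next row=LF[8]=4
  step 10: row=4, L[4]='d', prepend. Next row=LF[4]=14
  step 11: row=14, L[14]='c', prepend. Next row=LF[14]=11
  step 12: row=11, L[11]='0', prepend. Next row=LF[11]=1
  step 13: row=1, L[1]='a', prepend. Next row=LF[1]=6
  step 14: row=6, L[6]='1', prepend. Next row=LF[6]=3
  step 15: row=3, L[3]='c', prepend. Next row=LF[3]=9
  step 16: row=9, L[9]='a', prepend. Next row=LF[9]=7
Reversed output: ac1a0cd1b1cd0dd$

Answer: ac1a0cd1b1cd0dd$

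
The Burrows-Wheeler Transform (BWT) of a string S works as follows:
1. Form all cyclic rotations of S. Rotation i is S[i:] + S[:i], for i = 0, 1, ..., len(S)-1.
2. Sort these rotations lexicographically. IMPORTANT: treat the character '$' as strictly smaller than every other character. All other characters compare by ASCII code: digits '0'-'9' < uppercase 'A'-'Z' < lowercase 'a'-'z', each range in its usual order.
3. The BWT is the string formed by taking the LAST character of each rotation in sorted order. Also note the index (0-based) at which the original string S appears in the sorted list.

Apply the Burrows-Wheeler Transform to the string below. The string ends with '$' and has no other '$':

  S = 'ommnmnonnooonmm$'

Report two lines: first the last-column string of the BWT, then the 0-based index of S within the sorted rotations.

Answer: mmnomnomomn$onon
11

Derivation:
All 16 rotations (rotation i = S[i:]+S[:i]):
  rot[0] = ommnmnonnooonmm$
  rot[1] = mmnmnonnooonmm$o
  rot[2] = mnmnonnooonmm$om
  rot[3] = nmnonnooonmm$omm
  rot[4] = mnonnooonmm$ommn
  rot[5] = nonnooonmm$ommnm
  rot[6] = onnooonmm$ommnmn
  rot[7] = nnooonmm$ommnmno
  rot[8] = nooonmm$ommnmnon
  rot[9] = ooonmm$ommnmnonn
  rot[10] = oonmm$ommnmnonno
  rot[11] = onmm$ommnmnonnoo
  rot[12] = nmm$ommnmnonnooo
  rot[13] = mm$ommnmnonnooon
  rot[14] = m$ommnmnonnooonm
  rot[15] = $ommnmnonnooonmm
Sorted (with $ < everything):
  sorted[0] = $ommnmnonnooonmm  (last char: 'm')
  sorted[1] = m$ommnmnonnooonm  (last char: 'm')
  sorted[2] = mm$ommnmnonnooon  (last char: 'n')
  sorted[3] = mmnmnonnooonmm$o  (last char: 'o')
  sorted[4] = mnmnonnooonmm$om  (last char: 'm')
  sorted[5] = mnonnooonmm$ommn  (last char: 'n')
  sorted[6] = nmm$ommnmnonnooo  (last char: 'o')
  sorted[7] = nmnonnooonmm$omm  (last char: 'm')
  sorted[8] = nnooonmm$ommnmno  (last char: 'o')
  sorted[9] = nonnooonmm$ommnm  (last char: 'm')
  sorted[10] = nooonmm$ommnmnon  (last char: 'n')
  sorted[11] = ommnmnonnooonmm$  (last char: '$')
  sorted[12] = onmm$ommnmnonnoo  (last char: 'o')
  sorted[13] = onnooonmm$ommnmn  (last char: 'n')
  sorted[14] = oonmm$ommnmnonno  (last char: 'o')
  sorted[15] = ooonmm$ommnmnonn  (last char: 'n')
Last column: mmnomnomomn$onon
Original string S is at sorted index 11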